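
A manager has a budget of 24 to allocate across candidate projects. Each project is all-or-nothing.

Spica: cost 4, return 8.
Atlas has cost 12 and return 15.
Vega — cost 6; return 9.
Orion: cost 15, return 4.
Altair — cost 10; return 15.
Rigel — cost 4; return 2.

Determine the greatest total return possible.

Take Spica, Vega, Altair, and Rigel: cost 4 + 6 + 10 + 4 = 24 ≤ 24, return 8 + 9 + 15 + 2 = 34.
No other feasible combination does better.

34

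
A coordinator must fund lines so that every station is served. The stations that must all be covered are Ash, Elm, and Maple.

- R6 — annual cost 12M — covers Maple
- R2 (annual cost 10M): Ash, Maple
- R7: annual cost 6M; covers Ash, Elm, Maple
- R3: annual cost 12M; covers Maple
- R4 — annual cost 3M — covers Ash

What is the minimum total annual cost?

R7 alone covers Ash, Elm, Maple — every station.
Total annual cost: 6.
No cover costs less than 6.

6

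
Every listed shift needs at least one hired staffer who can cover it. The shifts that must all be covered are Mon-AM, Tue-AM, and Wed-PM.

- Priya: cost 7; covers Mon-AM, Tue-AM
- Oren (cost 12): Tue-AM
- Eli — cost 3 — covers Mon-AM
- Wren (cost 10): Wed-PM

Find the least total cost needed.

17

This is a weighted set-cover instance.
The greedy cost-per-new-shift heuristic would pick Eli, Priya, and Wren for 20, but a cheaper cover exists.
Choose Priya and Wren: together they cover Mon-AM, Tue-AM, Wed-PM — every shift.
Total cost: 7 + 10 = 17.
No cover costs less than 17.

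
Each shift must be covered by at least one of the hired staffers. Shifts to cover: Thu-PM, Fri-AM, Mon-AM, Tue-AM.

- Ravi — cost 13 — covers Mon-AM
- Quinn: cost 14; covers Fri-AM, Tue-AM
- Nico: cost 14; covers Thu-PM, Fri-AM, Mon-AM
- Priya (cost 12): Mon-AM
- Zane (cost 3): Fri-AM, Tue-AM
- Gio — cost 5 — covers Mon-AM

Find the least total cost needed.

This is a weighted set-cover instance.
The greedy cost-per-new-shift heuristic would pick Zane, Gio, and Nico for 22, but a cheaper cover exists.
Choose Nico and Zane: together they cover Thu-PM, Fri-AM, Mon-AM, Tue-AM — every shift.
Total cost: 14 + 3 = 17.
No cover costs less than 17.

17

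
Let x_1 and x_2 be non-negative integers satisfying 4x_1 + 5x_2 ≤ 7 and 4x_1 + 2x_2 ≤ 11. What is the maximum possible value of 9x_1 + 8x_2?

(x_1,x_2)=(1,0): 4·1+5·0=4≤7, 4·1+2·0=4≤11, objective 9.
(x_1,x_2)=(0,1): 4·0+5·1=5≤7, 4·0+2·1=2≤11, objective 8.
(x_1,x_2)=(0,0): 4·0+5·0=0≤7, 4·0+2·0=0≤11, objective 0.
The best lattice point is (1,0), giving 9.

9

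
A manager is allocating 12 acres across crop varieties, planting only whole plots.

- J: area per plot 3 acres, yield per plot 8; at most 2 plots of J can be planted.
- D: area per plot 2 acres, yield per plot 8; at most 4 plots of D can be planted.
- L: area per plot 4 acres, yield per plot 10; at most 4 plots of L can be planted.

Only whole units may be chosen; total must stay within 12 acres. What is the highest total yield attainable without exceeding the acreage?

Take 4×D and 1×L: area 12 ≤ 12, yield 4·8 + 1·10 = 42.
D has the best ratio (8/2) and is taken to its limit of 4; remaining capacity is filled optimally with the others.

42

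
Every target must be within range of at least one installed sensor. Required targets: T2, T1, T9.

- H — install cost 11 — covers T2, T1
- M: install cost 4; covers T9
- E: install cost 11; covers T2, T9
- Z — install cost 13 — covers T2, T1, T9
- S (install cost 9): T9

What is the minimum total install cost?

This is an integer covering problem.
The greedy cost-per-new-target heuristic would pick M and H for 15, but a cheaper cover exists.
Z alone covers T2, T1, T9 — every target.
Total install cost: 13.
No cover costs less than 13.

13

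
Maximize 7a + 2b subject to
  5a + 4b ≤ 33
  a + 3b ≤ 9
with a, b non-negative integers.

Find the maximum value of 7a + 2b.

Relaxing integrality, the LP optimum is 46.20 at (a,b) = (6.6, 0), which is not an integer point.
(a,b)=(6,0): 5·6+4·0=30≤33, 1·6+3·0=6≤9, objective 42.
(a,b)=(5,1): 5·5+4·1=29≤33, 1·5+3·1=8≤9, objective 37.
(a,b)=(5,0): 5·5+4·0=25≤33, 1·5+3·0=5≤9, objective 35.
No feasible integer point exceeds 42.

42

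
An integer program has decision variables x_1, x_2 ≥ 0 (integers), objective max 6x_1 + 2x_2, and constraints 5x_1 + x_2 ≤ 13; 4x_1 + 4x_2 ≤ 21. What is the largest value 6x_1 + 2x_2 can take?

The continuous relaxation peaks at (1.94, 3.31) with value 18.25; rounding to a feasible lattice point costs some objective.
(x_1,x_2)=(2,3): 5·2+1·3=13≤13, 4·2+4·3=20≤21, objective 18.
(x_1,x_2)=(2,2): 5·2+1·2=12≤13, 4·2+4·2=16≤21, objective 16.
(x_1,x_2)=(1,4): 5·1+1·4=9≤13, 4·1+4·4=20≤21, objective 14.
Maximum is 18 at (x_1,x_2)=(2,3).

18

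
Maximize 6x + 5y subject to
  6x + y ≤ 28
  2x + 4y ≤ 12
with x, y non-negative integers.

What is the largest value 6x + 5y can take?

29

The continuous relaxation peaks at (4.55, 0.727) with value 30.91; rounding to a feasible lattice point costs some objective.
(x,y)=(4,1): 6·4+1·1=25≤28, 2·4+4·1=12≤12, objective 29.
(x,y)=(4,0): 6·4+1·0=24≤28, 2·4+4·0=8≤12, objective 24.
(x,y)=(3,1): 6·3+1·1=19≤28, 2·3+4·1=10≤12, objective 23.
(x,y)=(3,0): 6·3+1·0=18≤28, 2·3+4·0=6≤12, objective 18.
The best lattice point is (4,1), giving 29.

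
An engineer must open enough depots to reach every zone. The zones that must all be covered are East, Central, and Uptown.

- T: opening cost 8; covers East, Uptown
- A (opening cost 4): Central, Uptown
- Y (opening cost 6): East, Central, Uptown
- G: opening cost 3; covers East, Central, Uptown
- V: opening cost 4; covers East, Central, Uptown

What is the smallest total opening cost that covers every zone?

3

G alone covers East, Central, Uptown — every zone.
Total opening cost: 3.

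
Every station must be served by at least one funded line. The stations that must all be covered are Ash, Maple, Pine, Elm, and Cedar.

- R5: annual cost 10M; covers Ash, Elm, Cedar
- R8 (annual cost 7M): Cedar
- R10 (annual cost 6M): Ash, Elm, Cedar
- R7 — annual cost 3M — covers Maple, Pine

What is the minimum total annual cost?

9

Choose R10 and R7: together they cover Ash, Maple, Pine, Elm, Cedar — every station.
Total annual cost: 6 + 3 = 9.
No cover costs less than 9.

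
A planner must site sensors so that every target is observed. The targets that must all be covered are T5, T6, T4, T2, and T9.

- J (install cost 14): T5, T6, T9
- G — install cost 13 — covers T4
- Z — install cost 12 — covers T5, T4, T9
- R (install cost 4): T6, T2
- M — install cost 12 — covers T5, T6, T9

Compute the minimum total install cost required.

Choose Z and R: together they cover T5, T6, T4, T2, T9 — every target.
Total install cost: 12 + 4 = 16.

16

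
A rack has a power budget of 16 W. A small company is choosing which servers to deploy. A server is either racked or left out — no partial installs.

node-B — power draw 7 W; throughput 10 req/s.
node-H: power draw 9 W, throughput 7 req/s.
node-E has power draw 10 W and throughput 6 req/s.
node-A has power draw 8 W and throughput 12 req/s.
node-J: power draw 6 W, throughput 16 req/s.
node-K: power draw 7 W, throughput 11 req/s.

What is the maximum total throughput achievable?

28

Allowing fractional choices, the relaxed optimum would be about 31.5, but servers are indivisible.
node-J + node-K: power draw 6 + 7 = 13 ≤ 16, throughput 16 + 11 = 27.
node-B + node-J: power draw 7 + 6 = 13 ≤ 16, throughput 10 + 16 = 26.
node-A + node-J: power draw 8 + 6 = 14 ≤ 16, throughput 12 + 16 = 28.
Best is node-A and node-J with total throughput 28.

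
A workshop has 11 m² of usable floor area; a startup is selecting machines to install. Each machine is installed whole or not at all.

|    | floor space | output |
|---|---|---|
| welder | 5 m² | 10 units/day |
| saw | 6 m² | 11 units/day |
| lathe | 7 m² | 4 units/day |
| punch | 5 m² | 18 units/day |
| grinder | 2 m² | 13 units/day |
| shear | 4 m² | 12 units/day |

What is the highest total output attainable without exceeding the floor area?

43

punch + grinder: floor space 5 + 2 = 7 ≤ 11, output 18 + 13 = 31.
punch + grinder + shear: floor space 5 + 2 + 4 = 11 ≤ 11, output 18 + 13 + 12 = 43.
welder + grinder + shear: floor space 5 + 2 + 4 = 11 ≤ 11, output 10 + 13 + 12 = 35.
Best is punch, grinder, and shear with total output 43.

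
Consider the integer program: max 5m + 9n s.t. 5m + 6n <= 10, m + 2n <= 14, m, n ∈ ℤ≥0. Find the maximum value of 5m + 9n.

(m,n)=(2,0): 5·2+6·0=10≤10, 1·2+2·0=2≤14, objective 10.
(m,n)=(0,1): 5·0+6·1=6≤10, 1·0+2·1=2≤14, objective 9.
(m,n)=(1,0): 5·1+6·0=5≤10, 1·1+2·0=1≤14, objective 5.
(m,n)=(0,0): 5·0+6·0=0≤10, 1·0+2·0=0≤14, objective 0.
The best lattice point is (2,0), giving 10.

10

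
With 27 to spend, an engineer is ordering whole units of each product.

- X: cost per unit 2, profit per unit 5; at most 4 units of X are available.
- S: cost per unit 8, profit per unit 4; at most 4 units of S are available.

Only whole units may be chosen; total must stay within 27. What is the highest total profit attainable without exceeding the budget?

28

Take 4×X and 2×S: cost 24 ≤ 27, profit 4·5 + 2·4 = 28.
X has the best ratio (5/2) and is taken to its limit of 4; remaining capacity is filled optimally with the others.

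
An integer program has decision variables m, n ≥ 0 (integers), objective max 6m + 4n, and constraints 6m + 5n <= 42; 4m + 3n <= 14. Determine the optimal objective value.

20

Relaxing integrality, the LP optimum is 21.00 at (m,n) = (3.5, 0), which is not an integer point.
(m,n)=(2,2): 6·2+5·2=22≤42, 4·2+3·2=14≤14, objective 20.
(m,n)=(3,0): 6·3+5·0=18≤42, 4·3+3·0=12≤14, objective 18.
(m,n)=(1,3): 6·1+5·3=21≤42, 4·1+3·3=13≤14, objective 18.
The best lattice point is (2,2), giving 20.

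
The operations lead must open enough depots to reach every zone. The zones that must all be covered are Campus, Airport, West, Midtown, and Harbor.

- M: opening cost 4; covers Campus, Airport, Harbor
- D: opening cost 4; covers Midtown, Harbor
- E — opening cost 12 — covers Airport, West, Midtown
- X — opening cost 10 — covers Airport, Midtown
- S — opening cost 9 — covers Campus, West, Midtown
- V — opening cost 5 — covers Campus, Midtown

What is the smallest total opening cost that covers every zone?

13

The greedy cost-per-new-zone heuristic would pick M, D, and S for 17, but a cheaper cover exists.
Choose M and S: together they cover Campus, Airport, West, Midtown, Harbor — every zone.
Total opening cost: 4 + 9 = 13.
No cover costs less than 13.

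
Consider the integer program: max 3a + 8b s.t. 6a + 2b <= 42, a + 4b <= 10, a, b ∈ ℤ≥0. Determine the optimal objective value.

26

Relaxing integrality, the LP optimum is 26.73 at (a,b) = (6.73, 0.818), which is not an integer point.
(a,b)=(6,1) is feasible, giving 26.
(a,b)=(5,1) is feasible, giving 23.
(a,b)=(7,0) is feasible, giving 21.
No feasible integer point exceeds 26.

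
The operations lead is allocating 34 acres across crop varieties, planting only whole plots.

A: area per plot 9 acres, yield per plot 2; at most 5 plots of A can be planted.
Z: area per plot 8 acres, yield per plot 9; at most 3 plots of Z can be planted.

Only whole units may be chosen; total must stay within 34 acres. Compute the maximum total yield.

Take 1×A and 3×Z: area 33 ≤ 34, yield 1·2 + 3·9 = 29.
Z has the best ratio (9/8) and is taken to its limit of 3; remaining capacity is filled optimally with the others.

29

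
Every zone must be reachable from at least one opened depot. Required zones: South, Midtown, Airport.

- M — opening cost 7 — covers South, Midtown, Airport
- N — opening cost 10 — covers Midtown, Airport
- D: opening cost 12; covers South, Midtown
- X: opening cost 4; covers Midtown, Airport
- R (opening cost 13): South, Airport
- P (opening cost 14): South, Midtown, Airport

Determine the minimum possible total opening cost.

7

The greedy cost-per-new-zone heuristic would pick X and M for 11, but a cheaper cover exists.
M alone covers South, Midtown, Airport — every zone.
Total opening cost: 7.
No cover costs less than 7.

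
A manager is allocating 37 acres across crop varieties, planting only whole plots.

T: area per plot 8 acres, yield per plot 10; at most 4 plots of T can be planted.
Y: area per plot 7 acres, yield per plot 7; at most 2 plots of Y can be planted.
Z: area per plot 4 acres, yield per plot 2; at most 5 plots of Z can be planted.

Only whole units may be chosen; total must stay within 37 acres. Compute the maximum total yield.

This is a bounded integer knapsack.
Take 4×T and 1×Z: area 36 ≤ 37, yield 4·10 + 1·2 = 42.
T has the best ratio (10/8) and is taken to its limit of 4; remaining capacity is filled optimally with the others.

42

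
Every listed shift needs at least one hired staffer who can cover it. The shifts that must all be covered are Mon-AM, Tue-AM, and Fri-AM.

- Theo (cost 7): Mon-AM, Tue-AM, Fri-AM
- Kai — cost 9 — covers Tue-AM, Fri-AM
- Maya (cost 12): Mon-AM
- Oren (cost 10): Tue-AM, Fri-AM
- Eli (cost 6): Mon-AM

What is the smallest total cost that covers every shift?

7

Theo alone covers Mon-AM, Tue-AM, Fri-AM — every shift.
Total cost: 7.
No cover costs less than 7.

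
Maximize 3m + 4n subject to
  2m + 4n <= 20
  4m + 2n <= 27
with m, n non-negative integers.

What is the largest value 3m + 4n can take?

24

(m,n)=(4,3) is feasible, giving 24.
(m,n)=(5,2) is feasible, giving 23.
(m,n)=(6,1) is feasible, giving 22.
Maximum is 24 at (m,n)=(4,3).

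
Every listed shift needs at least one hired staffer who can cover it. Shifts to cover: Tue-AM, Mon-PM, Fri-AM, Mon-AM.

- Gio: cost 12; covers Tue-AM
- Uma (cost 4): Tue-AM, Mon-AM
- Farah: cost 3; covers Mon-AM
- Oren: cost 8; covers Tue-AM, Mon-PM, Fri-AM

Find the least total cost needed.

11

The greedy cost-per-new-shift heuristic would pick Uma and Oren for 12, but a cheaper cover exists.
Choose Farah and Oren: together they cover Tue-AM, Mon-PM, Fri-AM, Mon-AM — every shift.
Total cost: 3 + 8 = 11.
No cover costs less than 11.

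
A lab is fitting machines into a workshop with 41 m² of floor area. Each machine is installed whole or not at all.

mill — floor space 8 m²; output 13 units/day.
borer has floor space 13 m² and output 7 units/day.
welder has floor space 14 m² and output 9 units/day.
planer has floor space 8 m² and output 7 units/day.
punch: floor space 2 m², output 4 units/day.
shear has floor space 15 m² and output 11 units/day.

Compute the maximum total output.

mill + borer + punch + shear: floor space 8 + 13 + 2 + 15 = 38 ≤ 41, output 13 + 7 + 4 + 11 = 35.
mill + planer + punch + shear: floor space 8 + 8 + 2 + 15 = 33 ≤ 41, output 13 + 7 + 4 + 11 = 35.
mill + welder + punch + shear: floor space 8 + 14 + 2 + 15 = 39 ≤ 41, output 13 + 9 + 4 + 11 = 37.
Best is mill, welder, punch, and shear with total output 37.

37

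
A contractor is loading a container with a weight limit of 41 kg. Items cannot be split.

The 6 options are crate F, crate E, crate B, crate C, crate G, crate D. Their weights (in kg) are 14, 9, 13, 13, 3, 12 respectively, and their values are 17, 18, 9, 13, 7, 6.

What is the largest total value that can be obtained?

crate F + crate E + crate C: weight 14 + 9 + 13 = 36 ≤ 41, value 17 + 18 + 13 = 48.
crate F + crate E + crate C + crate G: weight 14 + 9 + 13 + 3 = 39 ≤ 41, value 17 + 18 + 13 + 7 = 55.
crate F + crate E + crate B + crate G: weight 14 + 9 + 13 + 3 = 39 ≤ 41, value 17 + 18 + 9 + 7 = 51.
Best is crate F, crate E, crate C, and crate G with total value 55.

55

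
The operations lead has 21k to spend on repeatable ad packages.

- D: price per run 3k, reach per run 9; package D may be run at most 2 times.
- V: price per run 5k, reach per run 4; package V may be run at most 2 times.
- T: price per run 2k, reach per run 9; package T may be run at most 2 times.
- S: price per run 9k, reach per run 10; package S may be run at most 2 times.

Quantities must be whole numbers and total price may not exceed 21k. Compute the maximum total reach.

46

T has the best ratio (9/2); taking only T gives at most 2×9 = 18 (stopped by the supply cap of 2).
Mixing does better — 2×D, 2×T, and 1×S: price 19 ≤ 21, reach 2·9 + 2·9 + 1·10 = 46.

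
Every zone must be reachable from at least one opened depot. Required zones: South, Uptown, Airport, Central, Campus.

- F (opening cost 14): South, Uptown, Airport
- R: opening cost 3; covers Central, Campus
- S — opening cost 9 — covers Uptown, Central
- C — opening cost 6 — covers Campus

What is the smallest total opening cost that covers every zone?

Choose F and R: together they cover South, Uptown, Airport, Central, Campus — every zone.
Total opening cost: 14 + 3 = 17.
No cover costs less than 17.

17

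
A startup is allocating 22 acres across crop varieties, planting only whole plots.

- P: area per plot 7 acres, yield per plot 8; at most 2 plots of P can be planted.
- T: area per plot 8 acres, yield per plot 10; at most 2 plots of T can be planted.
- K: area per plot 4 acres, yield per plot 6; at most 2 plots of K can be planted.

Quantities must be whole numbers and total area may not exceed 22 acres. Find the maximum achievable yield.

28

2×T and 1×K: area 20 ≤ 22, yield 2·10 + 1·6 = 26.
2×P and 2×K: area 22 ≤ 22, yield 2·8 + 2·6 = 28.
Best is 28.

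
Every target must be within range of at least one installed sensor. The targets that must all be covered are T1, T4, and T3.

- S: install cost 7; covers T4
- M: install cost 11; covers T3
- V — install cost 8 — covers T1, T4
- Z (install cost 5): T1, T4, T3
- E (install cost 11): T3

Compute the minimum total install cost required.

5

Z alone covers T1, T4, T3 — every target.
Total install cost: 5.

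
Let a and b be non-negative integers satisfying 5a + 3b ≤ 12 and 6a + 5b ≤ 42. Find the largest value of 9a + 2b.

18

The continuous relaxation peaks at (2.4, 0) with value 21.60; rounding to a feasible lattice point costs some objective.
(a,b)=(2,0): 5·2+3·0=10≤12, 6·2+5·0=12≤42, objective 18.
(a,b)=(1,1): 5·1+3·1=8≤12, 6·1+5·1=11≤42, objective 11.
(a,b)=(1,0): 5·1+3·0=5≤12, 6·1+5·0=6≤42, objective 9.
No feasible integer point exceeds 18.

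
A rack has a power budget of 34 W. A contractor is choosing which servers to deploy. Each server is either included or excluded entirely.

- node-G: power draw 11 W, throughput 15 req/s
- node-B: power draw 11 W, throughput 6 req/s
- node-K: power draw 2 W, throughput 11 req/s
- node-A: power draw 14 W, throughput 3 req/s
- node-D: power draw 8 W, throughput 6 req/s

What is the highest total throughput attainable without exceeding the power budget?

38

Allowing fractional choices, the relaxed optimum would be about 38.4, but servers are indivisible.
node-G + node-B + node-K + node-D: power draw 11 + 11 + 2 + 8 = 32 ≤ 34, throughput 15 + 6 + 11 + 6 = 38.
node-G + node-K + node-D: power draw 11 + 2 + 8 = 21 ≤ 34, throughput 15 + 11 + 6 = 32.
node-G + node-B + node-K: power draw 11 + 11 + 2 = 24 ≤ 34, throughput 15 + 6 + 11 = 32.
Best is node-G, node-B, node-K, and node-D with total throughput 38.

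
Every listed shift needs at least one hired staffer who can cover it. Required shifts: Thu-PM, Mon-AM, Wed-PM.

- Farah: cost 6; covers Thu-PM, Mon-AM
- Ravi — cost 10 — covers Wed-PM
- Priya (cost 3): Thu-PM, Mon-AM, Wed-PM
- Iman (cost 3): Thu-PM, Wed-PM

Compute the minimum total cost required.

3

Priya alone covers Thu-PM, Mon-AM, Wed-PM — every shift.
Total cost: 3.
No cover costs less than 3.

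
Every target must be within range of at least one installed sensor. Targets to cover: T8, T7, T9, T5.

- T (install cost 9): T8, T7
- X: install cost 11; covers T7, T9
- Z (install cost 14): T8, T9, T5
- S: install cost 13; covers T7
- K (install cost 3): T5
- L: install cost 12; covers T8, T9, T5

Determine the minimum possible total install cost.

The greedy cost-per-new-target heuristic would pick K, T, and X for 23, but a cheaper cover exists.
Choose T and L: together they cover T8, T7, T9, T5 — every target.
Total install cost: 9 + 12 = 21.
No cover costs less than 21.

21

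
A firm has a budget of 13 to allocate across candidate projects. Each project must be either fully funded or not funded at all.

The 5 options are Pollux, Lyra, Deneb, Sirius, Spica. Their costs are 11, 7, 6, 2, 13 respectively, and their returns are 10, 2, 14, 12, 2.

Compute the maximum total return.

Deneb + Sirius: cost 6 + 2 = 8 ≤ 13, return 14 + 12 = 26.
Lyra + Deneb: cost 7 + 6 = 13 ≤ 13, return 2 + 14 = 16.
Pollux + Sirius: cost 11 + 2 = 13 ≤ 13, return 10 + 12 = 22.
Best is Deneb and Sirius with total return 26.

26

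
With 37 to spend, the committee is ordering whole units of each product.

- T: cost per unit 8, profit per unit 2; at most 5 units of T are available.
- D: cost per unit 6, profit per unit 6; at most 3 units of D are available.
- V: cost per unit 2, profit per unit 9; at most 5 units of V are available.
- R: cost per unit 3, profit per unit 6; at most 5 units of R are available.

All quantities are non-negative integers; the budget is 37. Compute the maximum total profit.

V has the best ratio (9/2); taking only V gives at most 5×9 = 45 (stopped by the supply cap of 5).
Mixing does better — 2×D, 5×V, and 5×R: cost 37 ≤ 37, profit 2·6 + 5·9 + 5·6 = 87.

87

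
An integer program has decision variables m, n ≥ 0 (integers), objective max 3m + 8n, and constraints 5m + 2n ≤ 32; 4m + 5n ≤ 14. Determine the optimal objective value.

(m,n)=(1,2) is feasible, giving 19.
(m,n)=(0,2) is feasible, giving 16.
(m,n)=(2,1) is feasible, giving 14.
No feasible integer point exceeds 19.

19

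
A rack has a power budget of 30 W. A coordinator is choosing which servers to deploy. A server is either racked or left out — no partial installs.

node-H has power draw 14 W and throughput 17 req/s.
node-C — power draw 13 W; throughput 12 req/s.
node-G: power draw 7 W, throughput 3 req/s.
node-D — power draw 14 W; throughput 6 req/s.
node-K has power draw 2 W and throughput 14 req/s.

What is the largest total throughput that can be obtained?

This is a 0-1 knapsack instance.
node-H + node-C + node-K: power draw 14 + 13 + 2 = 29 ≤ 30, throughput 17 + 12 + 14 = 43.
node-H + node-D + node-K: power draw 14 + 14 + 2 = 30 ≤ 30, throughput 17 + 6 + 14 = 37.
node-H + node-G + node-K: power draw 14 + 7 + 2 = 23 ≤ 30, throughput 17 + 3 + 14 = 34.
Best is node-H, node-C, and node-K with total throughput 43.

43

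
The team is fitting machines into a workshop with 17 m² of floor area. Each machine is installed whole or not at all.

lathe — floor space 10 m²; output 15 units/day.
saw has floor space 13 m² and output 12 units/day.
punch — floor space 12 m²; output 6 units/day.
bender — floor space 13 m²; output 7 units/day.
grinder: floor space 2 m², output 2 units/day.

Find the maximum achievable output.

Allowing fractional choices, the relaxed optimum would be about 21.6, but machines are indivisible.
lathe + grinder: floor space 10 + 2 = 12 ≤ 17, output 15 + 2 = 17.
lathe: floor space 10 ≤ 17, output 15.
Best is lathe and grinder with total output 17.

17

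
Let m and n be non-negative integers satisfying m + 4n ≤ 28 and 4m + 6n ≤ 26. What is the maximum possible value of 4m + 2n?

24

The continuous relaxation peaks at (6.5, 0) with value 26.00; rounding to a feasible lattice point costs some objective.
(m,n)=(6,0): 1·6+4·0=6≤28, 4·6+6·0=24≤26, objective 24.
(m,n)=(5,1): 1·5+4·1=9≤28, 4·5+6·1=26≤26, objective 22.
(m,n)=(5,0): 1·5+4·0=5≤28, 4·5+6·0=20≤26, objective 20.
The best lattice point is (6,0), giving 24.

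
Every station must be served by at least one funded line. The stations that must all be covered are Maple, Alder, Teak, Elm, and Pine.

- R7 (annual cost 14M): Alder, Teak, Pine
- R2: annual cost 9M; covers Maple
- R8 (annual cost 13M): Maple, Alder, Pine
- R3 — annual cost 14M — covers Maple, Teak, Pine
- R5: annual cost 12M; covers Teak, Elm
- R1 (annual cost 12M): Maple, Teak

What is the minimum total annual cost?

Choose R8 and R5: together they cover Maple, Alder, Teak, Elm, Pine — every station.
Total annual cost: 13 + 12 = 25.
No cover costs less than 25.

25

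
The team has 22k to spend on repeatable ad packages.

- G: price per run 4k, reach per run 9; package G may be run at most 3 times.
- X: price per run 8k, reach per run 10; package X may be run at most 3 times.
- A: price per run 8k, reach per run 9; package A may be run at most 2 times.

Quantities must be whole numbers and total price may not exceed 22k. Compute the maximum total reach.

37

This is a bounded integer knapsack.
3×G and 1×X: price 20 ≤ 22, reach 3·9 + 1·10 = 37.
3×G and 1×A: price 20 ≤ 22, reach 3·9 + 1·9 = 36.
Best is 37.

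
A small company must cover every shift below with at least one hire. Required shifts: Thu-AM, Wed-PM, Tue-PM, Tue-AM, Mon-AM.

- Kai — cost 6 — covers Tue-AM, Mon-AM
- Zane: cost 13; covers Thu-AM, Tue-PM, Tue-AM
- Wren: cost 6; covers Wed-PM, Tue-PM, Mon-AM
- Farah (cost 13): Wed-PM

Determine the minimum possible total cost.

The greedy cost-per-new-shift heuristic would pick Wren, Kai, and Zane for 25, but a cheaper cover exists.
Choose Zane and Wren: together they cover Thu-AM, Wed-PM, Tue-PM, Tue-AM, Mon-AM — every shift.
Total cost: 13 + 6 = 19.
No cover costs less than 19.

19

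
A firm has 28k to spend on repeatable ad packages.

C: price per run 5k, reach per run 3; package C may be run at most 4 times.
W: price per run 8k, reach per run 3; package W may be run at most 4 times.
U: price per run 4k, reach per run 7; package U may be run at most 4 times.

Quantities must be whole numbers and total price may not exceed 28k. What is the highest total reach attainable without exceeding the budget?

This is a bounded integer knapsack.
U has the best ratio (7/4); taking only U gives at most 4×7 = 28 (stopped by the supply cap of 4).
Mixing does better — 2×C and 4×U: price 26 ≤ 28, reach 2·3 + 4·7 = 34.

34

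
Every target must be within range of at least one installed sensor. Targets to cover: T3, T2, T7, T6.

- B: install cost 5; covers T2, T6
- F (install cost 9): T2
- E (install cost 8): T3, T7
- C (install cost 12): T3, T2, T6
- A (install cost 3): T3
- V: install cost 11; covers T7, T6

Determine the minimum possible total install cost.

13

Choose B and E: together they cover T3, T2, T7, T6 — every target.
Total install cost: 5 + 8 = 13.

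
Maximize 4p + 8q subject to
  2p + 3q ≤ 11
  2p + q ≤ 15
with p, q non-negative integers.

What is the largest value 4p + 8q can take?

Relaxing integrality, the LP optimum is 29.33 at (p,q) = (0, 3.67), which is not an integer point.
(p,q)=(1,3): 2·1+3·3=11≤11, 2·1+1·3=5≤15, objective 28.
(p,q)=(0,3): 2·0+3·3=9≤11, 2·0+1·3=3≤15, objective 24.
Maximum is 28 at (p,q)=(1,3).

28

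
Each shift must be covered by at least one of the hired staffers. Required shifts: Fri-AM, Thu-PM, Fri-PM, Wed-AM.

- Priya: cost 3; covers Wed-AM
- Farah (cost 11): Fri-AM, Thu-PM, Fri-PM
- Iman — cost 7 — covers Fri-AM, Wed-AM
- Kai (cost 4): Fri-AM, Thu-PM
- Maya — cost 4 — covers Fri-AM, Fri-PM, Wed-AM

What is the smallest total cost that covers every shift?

8

Choose Kai and Maya: together they cover Fri-AM, Thu-PM, Fri-PM, Wed-AM — every shift.
Total cost: 4 + 4 = 8.
No cover costs less than 8.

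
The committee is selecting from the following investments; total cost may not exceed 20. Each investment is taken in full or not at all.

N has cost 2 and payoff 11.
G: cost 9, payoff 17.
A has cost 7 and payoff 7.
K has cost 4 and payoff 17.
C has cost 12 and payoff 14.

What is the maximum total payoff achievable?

Treat it as a binary knapsack problem.
Allowing fractional choices, the relaxed optimum would be about 50.8, but investments are indivisible.
N + G + K: cost 2 + 9 + 4 = 15 ≤ 20, payoff 11 + 17 + 17 = 45.
N + K + C: cost 2 + 4 + 12 = 18 ≤ 20, payoff 11 + 17 + 14 = 42.
Best is N, G, and K with total payoff 45.

45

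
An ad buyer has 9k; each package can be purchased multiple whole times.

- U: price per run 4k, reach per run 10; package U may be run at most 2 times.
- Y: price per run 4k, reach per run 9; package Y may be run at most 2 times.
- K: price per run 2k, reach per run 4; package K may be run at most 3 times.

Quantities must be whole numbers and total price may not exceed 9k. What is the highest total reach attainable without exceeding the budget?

Take 2×U: price 8 ≤ 9, reach 2·10 = 20.
U has the best ratio (10/4) and is taken to its limit of 2; remaining capacity is filled optimally with the others.

20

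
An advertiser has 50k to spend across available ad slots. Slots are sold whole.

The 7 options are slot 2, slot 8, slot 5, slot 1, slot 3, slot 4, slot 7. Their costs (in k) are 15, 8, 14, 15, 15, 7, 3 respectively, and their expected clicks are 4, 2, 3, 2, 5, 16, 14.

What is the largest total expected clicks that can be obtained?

Treat it as a binary knapsack problem.
Allowing fractional choices, the relaxed optimum would be about 41.4, but ad slots are indivisible.
slot 2 + slot 8 + slot 3 + slot 4 + slot 7: cost 15 + 8 + 15 + 7 + 3 = 48 ≤ 50, expected clicks 4 + 2 + 5 + 16 + 14 = 41.
slot 2 + slot 3 + slot 4 + slot 7: cost 15 + 15 + 7 + 3 = 40 ≤ 50, expected clicks 4 + 5 + 16 + 14 = 39.
slot 8 + slot 5 + slot 3 + slot 4 + slot 7: cost 8 + 14 + 15 + 7 + 3 = 47 ≤ 50, expected clicks 2 + 3 + 5 + 16 + 14 = 40.
Best is slot 2, slot 8, slot 3, slot 4, and slot 7 with total expected clicks 41.

41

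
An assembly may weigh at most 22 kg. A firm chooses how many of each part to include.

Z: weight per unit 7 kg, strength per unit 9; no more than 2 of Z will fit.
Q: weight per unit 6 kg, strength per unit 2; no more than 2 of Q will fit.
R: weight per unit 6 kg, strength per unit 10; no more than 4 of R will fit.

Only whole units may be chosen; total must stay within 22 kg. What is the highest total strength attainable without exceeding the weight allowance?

30

3×R: weight 18 ≤ 22, strength 3·10 = 30.
1×Z and 2×R: weight 19 ≤ 22, strength 1·9 + 2·10 = 29.
Best is 30.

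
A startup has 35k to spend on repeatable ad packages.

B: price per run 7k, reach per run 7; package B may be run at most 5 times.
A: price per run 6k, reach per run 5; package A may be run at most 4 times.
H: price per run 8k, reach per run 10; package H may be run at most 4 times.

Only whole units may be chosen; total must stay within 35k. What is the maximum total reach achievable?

40

This is a bounded integer knapsack.
Take 4×H: price 32 ≤ 35, reach 4·10 = 40.
H has the best ratio (10/8) and is taken to its limit of 4; remaining capacity is filled optimally with the others.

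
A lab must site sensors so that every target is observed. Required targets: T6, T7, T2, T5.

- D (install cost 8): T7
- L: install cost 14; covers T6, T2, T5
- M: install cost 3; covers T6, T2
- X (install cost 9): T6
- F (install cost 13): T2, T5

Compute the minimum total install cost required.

Choose D and L: together they cover T6, T7, T2, T5 — every target.
Total install cost: 8 + 14 = 22.

22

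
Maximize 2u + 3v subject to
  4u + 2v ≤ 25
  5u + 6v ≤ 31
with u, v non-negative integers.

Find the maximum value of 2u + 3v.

15

The continuous relaxation peaks at (0, 5.17) with value 15.50; rounding to a feasible lattice point costs some objective.
(u,v)=(0,5): 4·0+2·5=10≤25, 5·0+6·5=30≤31, objective 15.
(u,v)=(1,4): 4·1+2·4=12≤25, 5·1+6·4=29≤31, objective 14.
(u,v)=(0,4): 4·0+2·4=8≤25, 5·0+6·4=24≤31, objective 12.
No feasible integer point exceeds 15.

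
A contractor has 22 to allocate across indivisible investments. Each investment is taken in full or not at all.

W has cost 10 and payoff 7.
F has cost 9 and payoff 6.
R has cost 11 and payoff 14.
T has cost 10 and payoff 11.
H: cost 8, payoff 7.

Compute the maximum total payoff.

25

Allowing fractional choices, the relaxed optimum would be about 25.9, but investments are indivisible.
R + H: cost 11 + 8 = 19 ≤ 22, payoff 14 + 7 = 21.
R + T: cost 11 + 10 = 21 ≤ 22, payoff 14 + 11 = 25.
W + R: cost 10 + 11 = 21 ≤ 22, payoff 7 + 14 = 21.
Best is R and T with total payoff 25.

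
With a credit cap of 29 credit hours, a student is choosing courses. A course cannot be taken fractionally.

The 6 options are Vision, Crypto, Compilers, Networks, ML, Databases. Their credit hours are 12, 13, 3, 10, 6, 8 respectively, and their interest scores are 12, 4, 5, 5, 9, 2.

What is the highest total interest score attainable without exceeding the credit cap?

28

This is a 0-1 knapsack instance.
Vision + Networks + ML: credit hours 12 + 10 + 6 = 28 ≤ 29, interest score 12 + 5 + 9 = 26.
Vision + Compilers + ML: credit hours 12 + 3 + 6 = 21 ≤ 29, interest score 12 + 5 + 9 = 26.
Vision + Compilers + ML + Databases: credit hours 12 + 3 + 6 + 8 = 29 ≤ 29, interest score 12 + 5 + 9 + 2 = 28.
Best is Vision, Compilers, ML, and Databases with total interest score 28.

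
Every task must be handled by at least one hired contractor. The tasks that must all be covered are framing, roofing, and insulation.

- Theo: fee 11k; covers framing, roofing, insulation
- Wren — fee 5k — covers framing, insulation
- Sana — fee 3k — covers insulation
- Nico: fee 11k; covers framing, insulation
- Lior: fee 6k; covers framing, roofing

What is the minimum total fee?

The greedy cost-per-new-task heuristic would pick Wren and Lior for 11, but a cheaper cover exists.
Choose Sana and Lior: together they cover framing, roofing, insulation — every task.
Total fee: 3 + 6 = 9.
No cover costs less than 9.

9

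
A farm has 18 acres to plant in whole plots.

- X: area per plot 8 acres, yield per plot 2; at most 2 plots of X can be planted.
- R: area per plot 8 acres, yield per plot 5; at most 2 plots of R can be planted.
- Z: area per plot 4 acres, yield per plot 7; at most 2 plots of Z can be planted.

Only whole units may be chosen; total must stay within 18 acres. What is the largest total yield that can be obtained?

19

Z has the best ratio (7/4); taking only Z gives at most 2×7 = 14 (stopped by the supply cap of 2).
Mixing does better — 1×R and 2×Z: area 16 ≤ 18, yield 1·5 + 2·7 = 19.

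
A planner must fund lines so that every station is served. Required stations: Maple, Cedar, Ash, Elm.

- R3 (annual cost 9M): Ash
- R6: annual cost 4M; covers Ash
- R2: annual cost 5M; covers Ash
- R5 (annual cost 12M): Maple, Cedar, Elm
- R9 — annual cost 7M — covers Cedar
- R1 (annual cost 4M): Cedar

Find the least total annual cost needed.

16

This is a weighted set-cover instance.
Choose R6 and R5: together they cover Maple, Cedar, Ash, Elm — every station.
Total annual cost: 4 + 12 = 16.
No cover costs less than 16.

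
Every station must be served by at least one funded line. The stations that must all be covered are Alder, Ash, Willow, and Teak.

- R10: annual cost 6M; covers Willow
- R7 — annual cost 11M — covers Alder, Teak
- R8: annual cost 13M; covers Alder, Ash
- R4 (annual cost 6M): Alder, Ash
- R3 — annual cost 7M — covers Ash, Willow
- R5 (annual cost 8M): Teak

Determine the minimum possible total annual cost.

The greedy cost-per-new-station heuristic would pick R4, R10, and R5 for 20, but a cheaper cover exists.
Choose R7 and R3: together they cover Alder, Ash, Willow, Teak — every station.
Total annual cost: 11 + 7 = 18.
No cover costs less than 18.

18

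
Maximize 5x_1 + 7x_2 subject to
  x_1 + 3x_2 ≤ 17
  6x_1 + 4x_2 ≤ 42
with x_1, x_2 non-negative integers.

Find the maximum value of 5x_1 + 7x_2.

(x_1,x_2)=(4,4) is feasible, giving 48.
(x_1,x_2)=(5,3) is feasible, giving 46.
(x_1,x_2)=(3,4) is feasible, giving 43.
(x_1,x_2)=(4,3) is feasible, giving 41.
No feasible integer point exceeds 48.

48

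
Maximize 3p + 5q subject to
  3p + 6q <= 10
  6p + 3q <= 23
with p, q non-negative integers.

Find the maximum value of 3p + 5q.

9

The continuous relaxation peaks at (3.33, 0) with value 10.00; rounding to a feasible lattice point costs some objective.
(p,q)=(3,0): 3·3+6·0=9≤10, 6·3+3·0=18≤23, objective 9.
(p,q)=(2,0): 3·2+6·0=6≤10, 6·2+3·0=12≤23, objective 6.
Maximum is 9 at (p,q)=(3,0).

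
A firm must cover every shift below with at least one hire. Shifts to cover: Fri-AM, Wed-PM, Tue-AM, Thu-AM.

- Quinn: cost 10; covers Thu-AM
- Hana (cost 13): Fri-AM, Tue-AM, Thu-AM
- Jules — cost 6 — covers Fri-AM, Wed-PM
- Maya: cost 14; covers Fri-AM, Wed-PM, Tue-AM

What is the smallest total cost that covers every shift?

Choose Hana and Jules: together they cover Fri-AM, Wed-PM, Tue-AM, Thu-AM — every shift.
Total cost: 13 + 6 = 19.
No cover costs less than 19.

19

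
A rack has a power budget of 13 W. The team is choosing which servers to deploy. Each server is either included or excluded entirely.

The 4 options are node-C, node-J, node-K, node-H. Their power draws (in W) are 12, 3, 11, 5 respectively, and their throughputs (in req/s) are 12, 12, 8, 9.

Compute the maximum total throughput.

21

Treat it as a binary knapsack problem.
node-J + node-H: power draw 3 + 5 = 8 ≤ 13, throughput 12 + 9 = 21.
node-C: power draw 12 ≤ 13, throughput 12.
node-J: power draw 3 ≤ 13, throughput 12.
Best is node-J and node-H with total throughput 21.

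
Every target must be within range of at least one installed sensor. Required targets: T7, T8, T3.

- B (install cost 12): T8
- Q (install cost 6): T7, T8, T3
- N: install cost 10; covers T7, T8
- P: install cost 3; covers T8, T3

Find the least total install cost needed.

6

The greedy cost-per-new-target heuristic would pick P and Q for 9, but a cheaper cover exists.
Q alone covers T7, T8, T3 — every target.
Total install cost: 6.
No cover costs less than 6.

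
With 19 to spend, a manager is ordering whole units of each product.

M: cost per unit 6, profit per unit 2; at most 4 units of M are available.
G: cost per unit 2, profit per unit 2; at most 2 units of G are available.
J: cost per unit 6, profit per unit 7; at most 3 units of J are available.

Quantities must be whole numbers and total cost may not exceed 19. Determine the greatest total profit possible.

3×J: cost 18 ≤ 19, profit 3·7 = 21.
2×G and 2×J: cost 16 ≤ 19, profit 2·2 + 2·7 = 18.
Best is 21.

21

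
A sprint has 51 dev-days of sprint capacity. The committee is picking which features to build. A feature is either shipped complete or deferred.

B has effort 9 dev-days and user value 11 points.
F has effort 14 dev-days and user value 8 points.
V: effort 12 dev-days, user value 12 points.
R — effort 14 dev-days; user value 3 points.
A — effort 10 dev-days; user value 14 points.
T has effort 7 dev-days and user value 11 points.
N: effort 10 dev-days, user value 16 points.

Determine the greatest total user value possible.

This is an integer program with binary decision variables.
Allowing fractional choices, the relaxed optimum would be about 65.7, but features are indivisible.
B + F + A + T + N: effort 9 + 14 + 10 + 7 + 10 = 50 ≤ 51, user value 11 + 8 + 14 + 11 + 16 = 60.
B + V + A + T + N: effort 9 + 12 + 10 + 7 + 10 = 48 ≤ 51, user value 11 + 12 + 14 + 11 + 16 = 64.
B + R + A + T + N: effort 9 + 14 + 10 + 7 + 10 = 50 ≤ 51, user value 11 + 3 + 14 + 11 + 16 = 55.
Best is B, V, A, T, and N with total user value 64.

64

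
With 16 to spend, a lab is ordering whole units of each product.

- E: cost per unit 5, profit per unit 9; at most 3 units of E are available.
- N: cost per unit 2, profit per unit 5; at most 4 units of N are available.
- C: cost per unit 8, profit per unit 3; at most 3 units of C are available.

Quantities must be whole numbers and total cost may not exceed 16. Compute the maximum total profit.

N has the best ratio (5/2); taking only N gives at most 4×5 = 20 (stopped by the supply cap of 4).
Mixing does better — 2×E and 3×N: cost 16 ≤ 16, profit 2·9 + 3·5 = 33.

33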